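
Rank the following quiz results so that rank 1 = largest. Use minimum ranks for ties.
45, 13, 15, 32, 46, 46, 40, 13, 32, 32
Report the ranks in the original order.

Sorted (descending): 46, 46, 45, 40, 32, 32, 32, 15, 13, 13
The 2 values of 46 occupy positions 1–2 → each gets rank 1.
The 3 values of 32 occupy positions 5–7 → each gets rank 5.
The 2 values of 13 occupy positions 9–10 → each gets rank 9.

3, 9, 8, 5, 1, 1, 4, 9, 5, 5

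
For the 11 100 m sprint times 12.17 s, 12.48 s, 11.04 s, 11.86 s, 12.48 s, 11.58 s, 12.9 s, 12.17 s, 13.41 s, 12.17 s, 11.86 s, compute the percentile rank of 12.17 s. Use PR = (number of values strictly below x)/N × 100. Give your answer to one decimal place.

36.4

N = 11.
Strictly below 12.17: 4. Equal to 12.17: 3.
PR = 4/11 × 100 = 36.4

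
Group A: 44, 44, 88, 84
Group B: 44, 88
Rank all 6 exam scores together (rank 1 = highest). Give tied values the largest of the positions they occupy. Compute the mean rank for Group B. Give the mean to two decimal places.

4.00

Sorted (descending): 88, 88, 84, 44, 44, 44
The 2 values of 88 occupy positions 1–2 → each gets rank 2.
The 3 values of 44 occupy positions 4–6 → each gets rank 6.
Group B values → pooled ranks: 44→6, 88→2
Mean rank = (6 + 2) / 2 = 4.00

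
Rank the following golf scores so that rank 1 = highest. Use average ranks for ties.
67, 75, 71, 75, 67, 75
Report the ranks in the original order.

Sorted (descending): 75, 75, 75, 71, 67, 67
The 3 values of 75 occupy positions 1–3 → average rank 2.
The 2 values of 67 occupy positions 5–6 → average rank (5+6)/2 = 5.5.

5.5, 2, 4, 2, 5.5, 2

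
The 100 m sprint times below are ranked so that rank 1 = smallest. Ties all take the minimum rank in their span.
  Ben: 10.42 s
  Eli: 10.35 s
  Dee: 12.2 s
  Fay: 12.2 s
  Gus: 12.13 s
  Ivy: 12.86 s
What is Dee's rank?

Sorted (ascending): 10.35, 10.42, 12.13, 12.2, 12.2, 12.86
The 2 values of 12.2 occupy positions 4–5 → each gets rank 4.
Dee has value 12.2 s → rank 4.

4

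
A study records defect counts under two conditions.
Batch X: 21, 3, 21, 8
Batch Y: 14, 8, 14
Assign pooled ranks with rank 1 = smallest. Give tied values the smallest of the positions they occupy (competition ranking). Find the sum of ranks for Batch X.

Sorted (ascending): 3, 8, 8, 14, 14, 21, 21
The 2 values of 8 occupy positions 2–3 → each gets rank 2.
The 2 values of 14 occupy positions 4–5 → each gets rank 4.
The 2 values of 21 occupy positions 6–7 → each gets rank 6.
Batch X values → pooled ranks: 21→6, 3→1, 21→6, 8→2
Rank sum = 6 + 1 + 6 + 2 = 15

15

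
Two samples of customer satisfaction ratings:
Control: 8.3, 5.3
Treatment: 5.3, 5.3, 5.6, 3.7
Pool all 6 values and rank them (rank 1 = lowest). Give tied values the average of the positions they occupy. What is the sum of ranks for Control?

9

Sorted (ascending): 3.7, 5.3, 5.3, 5.3, 5.6, 8.3
The 3 values of 5.3 occupy positions 2–4 → average rank 3.
Control values → pooled ranks: 8.3→6, 5.3→3
Rank sum = 6 + 3 = 9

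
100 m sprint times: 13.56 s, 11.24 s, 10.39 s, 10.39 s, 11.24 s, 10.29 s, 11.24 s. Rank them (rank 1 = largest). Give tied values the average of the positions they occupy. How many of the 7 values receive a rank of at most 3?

Sorted (descending): 13.56, 11.24, 11.24, 11.24, 10.39, 10.39, 10.29
The 3 values of 11.24 occupy positions 2–4 → average rank 3.
The 2 values of 10.39 occupy positions 5–6 → average rank (5+6)/2 = 5.5.
Ranks ≤ 3: {1, 3, 3, 3} → 4 values.

4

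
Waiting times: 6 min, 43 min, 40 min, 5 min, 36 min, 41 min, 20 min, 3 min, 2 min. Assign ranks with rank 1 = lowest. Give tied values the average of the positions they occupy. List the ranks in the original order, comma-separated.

4, 9, 7, 3, 6, 8, 5, 2, 1

Sorted (ascending): 2, 3, 5, 6, 20, 36, 40, 41, 43
No ties — each value takes its position as its rank.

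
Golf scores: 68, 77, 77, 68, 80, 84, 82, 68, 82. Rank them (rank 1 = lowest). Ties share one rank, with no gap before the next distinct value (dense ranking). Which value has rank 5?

84

Sorted (ascending): 68, 68, 68, 77, 77, 80, 82, 82, 84
The 3 values of 68 share dense rank 1.
The 2 values of 77 share dense rank 2.
The 2 values of 82 share dense rank 4.
Remaining distinct values take the next consecutive integers.
Rank 5 → value 84.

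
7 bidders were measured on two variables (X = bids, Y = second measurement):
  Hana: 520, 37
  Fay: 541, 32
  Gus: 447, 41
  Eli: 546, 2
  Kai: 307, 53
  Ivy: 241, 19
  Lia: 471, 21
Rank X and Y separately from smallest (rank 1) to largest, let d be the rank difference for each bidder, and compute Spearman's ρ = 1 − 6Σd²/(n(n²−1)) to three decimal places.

Ranks of variable 1: 5, 6, 3, 7, 2, 1, 4
Ranks of variable 2: 5, 4, 6, 1, 7, 2, 3
d = r₁ − r₂: 0, 2, -3, 6, -5, -1, 1
d²: 0, 4, 9, 36, 25, 1, 1; Σd² = 76
ρ = 1 − 6·76/(7·48) = 1 − 456/336 = -0.357

-0.357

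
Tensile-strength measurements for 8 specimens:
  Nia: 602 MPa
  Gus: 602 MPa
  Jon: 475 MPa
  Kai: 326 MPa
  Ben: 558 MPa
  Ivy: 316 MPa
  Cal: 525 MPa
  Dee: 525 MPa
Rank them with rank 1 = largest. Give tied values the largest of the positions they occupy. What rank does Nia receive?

2

Sorted (descending): 602, 602, 558, 525, 525, 475, 326, 316
The 2 values of 602 occupy positions 1–2 → each gets rank 2.
The 2 values of 525 occupy positions 4–5 → each gets rank 5.
Nia has value 602 MPa → rank 2.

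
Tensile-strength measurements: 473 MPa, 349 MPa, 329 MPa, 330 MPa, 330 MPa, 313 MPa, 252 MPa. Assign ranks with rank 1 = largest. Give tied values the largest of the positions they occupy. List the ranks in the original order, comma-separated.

1, 2, 5, 4, 4, 6, 7

Sorted (descending): 473, 349, 330, 330, 329, 313, 252
The 2 values of 330 occupy positions 3–4 → each gets rank 4.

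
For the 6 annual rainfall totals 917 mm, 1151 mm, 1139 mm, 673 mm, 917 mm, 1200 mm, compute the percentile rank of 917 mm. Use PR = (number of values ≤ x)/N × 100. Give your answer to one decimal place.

50.0

N = 6.
Strictly below 917: 1. Equal to 917: 2.
PR = 3/6 × 100 = 50.0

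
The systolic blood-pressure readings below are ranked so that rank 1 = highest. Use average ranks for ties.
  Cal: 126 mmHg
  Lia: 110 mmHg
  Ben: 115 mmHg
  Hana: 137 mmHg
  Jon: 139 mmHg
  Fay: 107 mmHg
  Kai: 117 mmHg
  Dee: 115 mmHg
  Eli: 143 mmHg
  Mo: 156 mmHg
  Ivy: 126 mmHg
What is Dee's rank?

8.5

Sorted (descending): 156, 143, 139, 137, 126, 126, 117, 115, 115, 110, 107
The 2 values of 126 occupy positions 5–6 → average rank (5+6)/2 = 5.5.
The 2 values of 115 occupy positions 8–9 → average rank (8+9)/2 = 8.5.
Dee has value 115 mmHg → rank 8.5.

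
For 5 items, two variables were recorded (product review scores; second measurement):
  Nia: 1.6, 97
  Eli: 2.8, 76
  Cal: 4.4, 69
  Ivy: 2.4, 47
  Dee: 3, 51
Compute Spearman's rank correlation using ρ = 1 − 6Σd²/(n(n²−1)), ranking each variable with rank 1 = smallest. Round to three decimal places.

Ranks of variable 1: 1, 3, 5, 2, 4
Ranks of variable 2: 5, 4, 3, 1, 2
d = r₁ − r₂: -4, -1, 2, 1, 2
d²: 16, 1, 4, 1, 4; Σd² = 26
ρ = 1 − 6·26/(5·24) = 1 − 156/120 = -0.300

-0.300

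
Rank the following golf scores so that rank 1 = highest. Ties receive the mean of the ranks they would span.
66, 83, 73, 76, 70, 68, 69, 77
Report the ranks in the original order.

Sorted (descending): 83, 77, 76, 73, 70, 69, 68, 66
No ties — each value takes its position as its rank.

8, 1, 4, 3, 5, 7, 6, 2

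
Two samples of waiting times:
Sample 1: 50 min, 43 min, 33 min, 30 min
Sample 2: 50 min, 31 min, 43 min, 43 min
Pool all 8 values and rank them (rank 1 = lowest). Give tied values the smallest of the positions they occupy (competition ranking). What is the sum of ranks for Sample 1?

15

Sorted (ascending): 30, 31, 33, 43, 43, 43, 50, 50
The 3 values of 43 occupy positions 4–6 → each gets rank 4.
The 2 values of 50 occupy positions 7–8 → each gets rank 7.
Sample 1 values → pooled ranks: 50→7, 43→4, 33→3, 30→1
Rank sum = 7 + 4 + 3 + 1 = 15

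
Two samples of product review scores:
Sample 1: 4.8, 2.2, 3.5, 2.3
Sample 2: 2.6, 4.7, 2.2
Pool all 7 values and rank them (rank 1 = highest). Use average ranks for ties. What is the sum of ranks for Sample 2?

12.5

Sorted (descending): 4.8, 4.7, 3.5, 2.6, 2.3, 2.2, 2.2
The 2 values of 2.2 occupy positions 6–7 → average rank (6+7)/2 = 6.5.
Sample 2 values → pooled ranks: 2.6→4, 4.7→2, 2.2→6.5
Rank sum = 4 + 2 + 6.5 = 12.5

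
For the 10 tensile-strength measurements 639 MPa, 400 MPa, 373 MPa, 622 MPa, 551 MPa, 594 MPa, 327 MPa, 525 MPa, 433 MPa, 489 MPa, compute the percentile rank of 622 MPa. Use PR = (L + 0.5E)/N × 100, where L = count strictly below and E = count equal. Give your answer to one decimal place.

85.0

N = 10.
Strictly below 622: 8. Equal to 622: 1.
PR = (8 + 0.5·1)/10 × 100 = 85.0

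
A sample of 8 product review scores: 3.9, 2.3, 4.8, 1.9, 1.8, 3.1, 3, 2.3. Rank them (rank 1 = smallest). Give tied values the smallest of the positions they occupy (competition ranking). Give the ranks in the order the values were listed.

7, 3, 8, 2, 1, 6, 5, 3

Sorted (ascending): 1.8, 1.9, 2.3, 2.3, 3, 3.1, 3.9, 4.8
The 2 values of 2.3 occupy positions 3–4 → each gets rank 3.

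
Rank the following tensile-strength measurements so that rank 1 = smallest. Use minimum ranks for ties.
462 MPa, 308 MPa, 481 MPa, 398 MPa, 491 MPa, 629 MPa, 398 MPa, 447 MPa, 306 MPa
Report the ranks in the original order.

6, 2, 7, 3, 8, 9, 3, 5, 1

Sorted (ascending): 306, 308, 398, 398, 447, 462, 481, 491, 629
The 2 values of 398 occupy positions 3–4 → each gets rank 3.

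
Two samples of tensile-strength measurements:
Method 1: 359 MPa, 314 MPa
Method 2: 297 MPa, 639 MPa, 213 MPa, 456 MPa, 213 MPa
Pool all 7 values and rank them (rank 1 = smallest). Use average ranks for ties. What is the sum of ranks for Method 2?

19

Sorted (ascending): 213, 213, 297, 314, 359, 456, 639
The 2 values of 213 occupy positions 1–2 → average rank (1+2)/2 = 1.5.
Method 2 values → pooled ranks: 297→3, 639→7, 213→1.5, 456→6, 213→1.5
Rank sum = 3 + 7 + 1.5 + 6 + 1.5 = 19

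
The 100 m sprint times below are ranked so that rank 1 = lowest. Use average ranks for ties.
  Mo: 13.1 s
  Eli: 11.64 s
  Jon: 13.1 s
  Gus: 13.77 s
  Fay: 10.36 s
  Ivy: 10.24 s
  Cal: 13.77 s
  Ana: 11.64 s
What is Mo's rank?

5.5

Sorted (ascending): 10.24, 10.36, 11.64, 11.64, 13.1, 13.1, 13.77, 13.77
The 2 values of 11.64 occupy positions 3–4 → average rank (3+4)/2 = 3.5.
The 2 values of 13.1 occupy positions 5–6 → average rank (5+6)/2 = 5.5.
The 2 values of 13.77 occupy positions 7–8 → average rank (7+8)/2 = 7.5.
Mo has value 13.1 s → rank 5.5.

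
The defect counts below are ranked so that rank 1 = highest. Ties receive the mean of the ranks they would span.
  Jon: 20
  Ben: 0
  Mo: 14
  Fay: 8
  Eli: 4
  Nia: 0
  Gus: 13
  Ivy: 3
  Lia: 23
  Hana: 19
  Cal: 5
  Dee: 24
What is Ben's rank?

Sorted (descending): 24, 23, 20, 19, 14, 13, 8, 5, 4, 3, 0, 0
The 2 values of 0 occupy positions 11–12 → average rank (11+12)/2 = 11.5.
Ben has value 0 → rank 11.5.

11.5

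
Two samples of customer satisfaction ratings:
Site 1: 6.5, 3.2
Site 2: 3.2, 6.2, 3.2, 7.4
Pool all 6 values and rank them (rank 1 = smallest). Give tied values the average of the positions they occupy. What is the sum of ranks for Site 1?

Sorted (ascending): 3.2, 3.2, 3.2, 6.2, 6.5, 7.4
The 3 values of 3.2 occupy positions 1–3 → average rank 2.
Site 1 values → pooled ranks: 6.5→5, 3.2→2
Rank sum = 5 + 2 = 7

7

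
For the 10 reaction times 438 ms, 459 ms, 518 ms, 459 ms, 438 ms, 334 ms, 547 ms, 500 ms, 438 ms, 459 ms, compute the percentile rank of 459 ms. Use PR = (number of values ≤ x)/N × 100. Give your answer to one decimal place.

70.0

N = 10.
Strictly below 459: 4. Equal to 459: 3.
PR = 7/10 × 100 = 70.0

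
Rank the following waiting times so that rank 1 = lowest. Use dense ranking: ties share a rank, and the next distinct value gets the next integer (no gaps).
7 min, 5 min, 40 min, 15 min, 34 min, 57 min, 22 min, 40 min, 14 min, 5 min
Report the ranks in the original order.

Sorted (ascending): 5, 5, 7, 14, 15, 22, 34, 40, 40, 57
The 2 values of 5 share dense rank 1.
The 2 values of 40 share dense rank 7.
Remaining distinct values take the next consecutive integers.

2, 1, 7, 4, 6, 8, 5, 7, 3, 1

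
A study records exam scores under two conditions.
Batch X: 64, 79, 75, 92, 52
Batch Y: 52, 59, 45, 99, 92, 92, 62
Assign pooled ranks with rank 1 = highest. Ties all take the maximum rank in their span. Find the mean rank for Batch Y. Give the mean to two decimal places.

Sorted (descending): 99, 92, 92, 92, 79, 75, 64, 62, 59, 52, 52, 45
The 3 values of 92 occupy positions 2–4 → each gets rank 4.
The 2 values of 52 occupy positions 10–11 → each gets rank 11.
Batch Y values → pooled ranks: 52→11, 59→9, 45→12, 99→1, 92→4, 92→4, 62→8
Mean rank = (11 + 9 + 12 + 1 + 4 + 4 + 8) / 7 = 7.00

7.00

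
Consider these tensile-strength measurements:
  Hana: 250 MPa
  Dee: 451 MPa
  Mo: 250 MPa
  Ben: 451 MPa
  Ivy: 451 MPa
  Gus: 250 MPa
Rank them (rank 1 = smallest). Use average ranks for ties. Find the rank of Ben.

Sorted (ascending): 250, 250, 250, 451, 451, 451
The 3 values of 250 occupy positions 1–3 → average rank 2.
The 3 values of 451 occupy positions 4–6 → average rank 5.
Ben has value 451 MPa → rank 5.

5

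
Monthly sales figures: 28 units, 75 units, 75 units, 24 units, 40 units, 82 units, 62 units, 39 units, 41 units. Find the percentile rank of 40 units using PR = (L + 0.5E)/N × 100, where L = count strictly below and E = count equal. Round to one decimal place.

38.9

N = 9.
Strictly below 40: 3. Equal to 40: 1.
PR = (3 + 0.5·1)/9 × 100 = 38.9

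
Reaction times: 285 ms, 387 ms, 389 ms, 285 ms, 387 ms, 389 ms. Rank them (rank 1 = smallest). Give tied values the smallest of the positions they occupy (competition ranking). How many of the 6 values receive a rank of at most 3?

Sorted (ascending): 285, 285, 387, 387, 389, 389
The 2 values of 285 occupy positions 1–2 → each gets rank 1.
The 2 values of 387 occupy positions 3–4 → each gets rank 3.
The 2 values of 389 occupy positions 5–6 → each gets rank 5.
Ranks ≤ 3: {1, 1, 3, 3} → 4 values.

4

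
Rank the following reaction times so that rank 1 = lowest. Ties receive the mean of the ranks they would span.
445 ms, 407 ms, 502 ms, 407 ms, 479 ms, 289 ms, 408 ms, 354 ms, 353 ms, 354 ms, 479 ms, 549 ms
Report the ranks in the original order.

Sorted (ascending): 289, 353, 354, 354, 407, 407, 408, 445, 479, 479, 502, 549
The 2 values of 354 occupy positions 3–4 → average rank (3+4)/2 = 3.5.
The 2 values of 407 occupy positions 5–6 → average rank (5+6)/2 = 5.5.
The 2 values of 479 occupy positions 9–10 → average rank (9+10)/2 = 9.5.

8, 5.5, 11, 5.5, 9.5, 1, 7, 3.5, 2, 3.5, 9.5, 12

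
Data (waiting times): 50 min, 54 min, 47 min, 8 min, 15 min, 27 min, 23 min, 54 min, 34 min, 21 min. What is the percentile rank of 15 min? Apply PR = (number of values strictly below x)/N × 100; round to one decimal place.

10.0

N = 10.
Strictly below 15: 1. Equal to 15: 1.
PR = 1/10 × 100 = 10.0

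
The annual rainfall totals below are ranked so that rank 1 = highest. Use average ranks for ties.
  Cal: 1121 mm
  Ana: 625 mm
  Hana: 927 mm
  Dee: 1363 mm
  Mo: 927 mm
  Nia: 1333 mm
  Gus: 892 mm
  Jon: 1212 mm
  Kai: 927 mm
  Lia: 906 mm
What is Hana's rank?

6

Sorted (descending): 1363, 1333, 1212, 1121, 927, 927, 927, 906, 892, 625
The 3 values of 927 occupy positions 5–7 → average rank 6.
Hana has value 927 mm → rank 6.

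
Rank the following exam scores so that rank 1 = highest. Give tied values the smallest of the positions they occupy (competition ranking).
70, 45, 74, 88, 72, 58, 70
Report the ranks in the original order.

4, 7, 2, 1, 3, 6, 4

Sorted (descending): 88, 74, 72, 70, 70, 58, 45
The 2 values of 70 occupy positions 4–5 → each gets rank 4.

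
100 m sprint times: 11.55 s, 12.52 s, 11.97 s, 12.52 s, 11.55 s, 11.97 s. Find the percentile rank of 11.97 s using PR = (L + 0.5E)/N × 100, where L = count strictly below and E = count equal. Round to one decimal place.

50.0

N = 6.
Strictly below 11.97: 2. Equal to 11.97: 2.
PR = (2 + 0.5·2)/6 × 100 = 50.0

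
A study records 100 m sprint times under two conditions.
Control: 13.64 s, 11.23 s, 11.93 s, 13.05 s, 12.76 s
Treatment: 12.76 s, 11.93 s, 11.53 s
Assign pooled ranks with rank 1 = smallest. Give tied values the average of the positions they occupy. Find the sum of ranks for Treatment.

Sorted (ascending): 11.23, 11.53, 11.93, 11.93, 12.76, 12.76, 13.05, 13.64
The 2 values of 11.93 occupy positions 3–4 → average rank (3+4)/2 = 3.5.
The 2 values of 12.76 occupy positions 5–6 → average rank (5+6)/2 = 5.5.
Treatment values → pooled ranks: 12.76→5.5, 11.93→3.5, 11.53→2
Rank sum = 5.5 + 3.5 + 2 = 11

11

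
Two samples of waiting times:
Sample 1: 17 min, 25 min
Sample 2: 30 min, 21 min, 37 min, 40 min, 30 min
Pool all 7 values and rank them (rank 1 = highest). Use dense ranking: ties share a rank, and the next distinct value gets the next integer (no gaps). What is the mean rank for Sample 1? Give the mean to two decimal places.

5.00

Sorted (descending): 40, 37, 30, 30, 25, 21, 17
The 2 values of 30 share dense rank 3.
Remaining distinct values take the next consecutive integers.
Sample 1 values → pooled ranks: 17→6, 25→4
Mean rank = (6 + 4) / 2 = 5.00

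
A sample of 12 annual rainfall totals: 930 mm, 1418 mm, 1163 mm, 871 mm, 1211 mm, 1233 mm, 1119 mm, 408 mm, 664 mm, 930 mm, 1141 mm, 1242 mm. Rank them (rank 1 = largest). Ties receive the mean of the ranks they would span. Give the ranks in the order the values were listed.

Sorted (descending): 1418, 1242, 1233, 1211, 1163, 1141, 1119, 930, 930, 871, 664, 408
The 2 values of 930 occupy positions 8–9 → average rank (8+9)/2 = 8.5.

8.5, 1, 5, 10, 4, 3, 7, 12, 11, 8.5, 6, 2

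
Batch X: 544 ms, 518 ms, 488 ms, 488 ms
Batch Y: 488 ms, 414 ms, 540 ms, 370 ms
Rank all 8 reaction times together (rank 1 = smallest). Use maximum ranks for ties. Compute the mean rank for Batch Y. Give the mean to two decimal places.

Sorted (ascending): 370, 414, 488, 488, 488, 518, 540, 544
The 3 values of 488 occupy positions 3–5 → each gets rank 5.
Batch Y values → pooled ranks: 488→5, 414→2, 540→7, 370→1
Mean rank = (5 + 2 + 7 + 1) / 4 = 3.75

3.75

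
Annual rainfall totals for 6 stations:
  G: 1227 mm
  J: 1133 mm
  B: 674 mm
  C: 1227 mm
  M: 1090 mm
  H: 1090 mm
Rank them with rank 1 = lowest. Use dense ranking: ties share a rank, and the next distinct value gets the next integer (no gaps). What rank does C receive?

4

Sorted (ascending): 674, 1090, 1090, 1133, 1227, 1227
The 2 values of 1090 share dense rank 2.
The 2 values of 1227 share dense rank 4.
Remaining distinct values take the next consecutive integers.
C has value 1227 mm → rank 4.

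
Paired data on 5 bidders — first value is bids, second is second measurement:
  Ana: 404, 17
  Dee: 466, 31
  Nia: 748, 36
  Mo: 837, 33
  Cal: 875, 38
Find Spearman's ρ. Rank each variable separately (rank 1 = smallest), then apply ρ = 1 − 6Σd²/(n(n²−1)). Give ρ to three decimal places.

0.900

Ranks of variable 1: 1, 2, 3, 4, 5
Ranks of variable 2: 1, 2, 4, 3, 5
d = r₁ − r₂: 0, 0, -1, 1, 0
d²: 0, 0, 1, 1, 0; Σd² = 2
ρ = 1 − 6·2/(5·24) = 1 − 12/120 = 0.900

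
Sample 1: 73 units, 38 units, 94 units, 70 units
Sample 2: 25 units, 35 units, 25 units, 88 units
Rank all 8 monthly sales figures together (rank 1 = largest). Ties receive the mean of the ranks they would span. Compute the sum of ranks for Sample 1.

13

Sorted (descending): 94, 88, 73, 70, 38, 35, 25, 25
The 2 values of 25 occupy positions 7–8 → average rank (7+8)/2 = 7.5.
Sample 1 values → pooled ranks: 73→3, 38→5, 94→1, 70→4
Rank sum = 3 + 5 + 1 + 4 = 13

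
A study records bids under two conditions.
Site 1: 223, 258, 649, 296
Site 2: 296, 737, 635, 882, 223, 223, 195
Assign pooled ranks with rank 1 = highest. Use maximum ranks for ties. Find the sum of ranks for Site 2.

Sorted (descending): 882, 737, 649, 635, 296, 296, 258, 223, 223, 223, 195
The 2 values of 296 occupy positions 5–6 → each gets rank 6.
The 3 values of 223 occupy positions 8–10 → each gets rank 10.
Site 2 values → pooled ranks: 296→6, 737→2, 635→4, 882→1, 223→10, 223→10, 195→11
Rank sum = 6 + 2 + 4 + 1 + 10 + 10 + 11 = 44

44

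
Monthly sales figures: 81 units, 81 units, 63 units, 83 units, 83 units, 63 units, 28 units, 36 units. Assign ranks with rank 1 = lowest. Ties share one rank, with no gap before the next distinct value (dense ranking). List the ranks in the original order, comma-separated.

Sorted (ascending): 28, 36, 63, 63, 81, 81, 83, 83
The 2 values of 63 share dense rank 3.
The 2 values of 81 share dense rank 4.
The 2 values of 83 share dense rank 5.
Remaining distinct values take the next consecutive integers.

4, 4, 3, 5, 5, 3, 1, 2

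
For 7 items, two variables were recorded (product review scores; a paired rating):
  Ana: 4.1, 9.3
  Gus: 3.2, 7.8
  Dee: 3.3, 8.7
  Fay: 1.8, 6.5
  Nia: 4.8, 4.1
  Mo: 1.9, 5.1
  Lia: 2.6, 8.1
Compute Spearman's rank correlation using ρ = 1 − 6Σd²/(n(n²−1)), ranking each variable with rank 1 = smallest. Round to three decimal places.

0.179

Ranks of variable 1: 6, 4, 5, 1, 7, 2, 3
Ranks of variable 2: 7, 4, 6, 3, 1, 2, 5
d = r₁ − r₂: -1, 0, -1, -2, 6, 0, -2
d²: 1, 0, 1, 4, 36, 0, 4; Σd² = 46
ρ = 1 − 6·46/(7·48) = 1 − 276/336 = 0.179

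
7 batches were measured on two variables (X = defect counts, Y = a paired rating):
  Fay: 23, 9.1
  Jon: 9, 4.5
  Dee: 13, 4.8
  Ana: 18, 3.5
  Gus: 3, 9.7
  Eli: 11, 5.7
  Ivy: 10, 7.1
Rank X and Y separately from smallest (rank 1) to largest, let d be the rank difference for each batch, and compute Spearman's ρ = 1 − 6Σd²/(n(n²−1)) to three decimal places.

Ranks of variable 1: 7, 2, 5, 6, 1, 4, 3
Ranks of variable 2: 6, 2, 3, 1, 7, 4, 5
d = r₁ − r₂: 1, 0, 2, 5, -6, 0, -2
d²: 1, 0, 4, 25, 36, 0, 4; Σd² = 70
ρ = 1 − 6·70/(7·48) = 1 − 420/336 = -0.250

-0.250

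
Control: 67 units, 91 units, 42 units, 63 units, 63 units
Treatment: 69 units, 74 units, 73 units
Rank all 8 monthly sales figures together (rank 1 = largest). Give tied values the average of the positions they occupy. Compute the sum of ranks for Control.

27

Sorted (descending): 91, 74, 73, 69, 67, 63, 63, 42
The 2 values of 63 occupy positions 6–7 → average rank (6+7)/2 = 6.5.
Control values → pooled ranks: 67→5, 91→1, 42→8, 63→6.5, 63→6.5
Rank sum = 5 + 1 + 8 + 6.5 + 6.5 = 27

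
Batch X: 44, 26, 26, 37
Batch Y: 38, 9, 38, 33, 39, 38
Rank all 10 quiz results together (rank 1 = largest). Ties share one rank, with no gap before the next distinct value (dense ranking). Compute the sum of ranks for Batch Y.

23

Sorted (descending): 44, 39, 38, 38, 38, 37, 33, 26, 26, 9
The 3 values of 38 share dense rank 3.
The 2 values of 26 share dense rank 6.
Remaining distinct values take the next consecutive integers.
Batch Y values → pooled ranks: 38→3, 9→7, 38→3, 33→5, 39→2, 38→3
Rank sum = 3 + 7 + 3 + 5 + 2 + 3 = 23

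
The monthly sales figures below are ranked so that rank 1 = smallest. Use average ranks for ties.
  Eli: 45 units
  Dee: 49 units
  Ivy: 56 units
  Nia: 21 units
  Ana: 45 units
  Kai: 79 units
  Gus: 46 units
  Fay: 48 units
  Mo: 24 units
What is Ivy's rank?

Sorted (ascending): 21, 24, 45, 45, 46, 48, 49, 56, 79
The 2 values of 45 occupy positions 3–4 → average rank (3+4)/2 = 3.5.
Ivy has value 56 units → rank 8.

8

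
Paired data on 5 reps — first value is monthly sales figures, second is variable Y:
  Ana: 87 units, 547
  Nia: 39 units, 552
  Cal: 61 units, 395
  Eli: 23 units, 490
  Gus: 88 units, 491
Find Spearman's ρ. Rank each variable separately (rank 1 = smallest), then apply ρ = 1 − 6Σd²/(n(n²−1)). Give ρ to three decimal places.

0.100

Ranks of variable 1: 4, 2, 3, 1, 5
Ranks of variable 2: 4, 5, 1, 2, 3
d = r₁ − r₂: 0, -3, 2, -1, 2
d²: 0, 9, 4, 1, 4; Σd² = 18
ρ = 1 − 6·18/(5·24) = 1 − 108/120 = 0.100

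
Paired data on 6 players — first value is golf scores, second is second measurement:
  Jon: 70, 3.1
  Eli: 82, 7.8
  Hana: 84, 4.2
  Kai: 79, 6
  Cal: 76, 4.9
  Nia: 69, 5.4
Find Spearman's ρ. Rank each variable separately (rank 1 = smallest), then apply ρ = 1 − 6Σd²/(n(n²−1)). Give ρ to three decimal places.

0.200

Ranks of variable 1: 2, 5, 6, 4, 3, 1
Ranks of variable 2: 1, 6, 2, 5, 3, 4
d = r₁ − r₂: 1, -1, 4, -1, 0, -3
d²: 1, 1, 16, 1, 0, 9; Σd² = 28
ρ = 1 − 6·28/(6·35) = 1 − 168/210 = 0.200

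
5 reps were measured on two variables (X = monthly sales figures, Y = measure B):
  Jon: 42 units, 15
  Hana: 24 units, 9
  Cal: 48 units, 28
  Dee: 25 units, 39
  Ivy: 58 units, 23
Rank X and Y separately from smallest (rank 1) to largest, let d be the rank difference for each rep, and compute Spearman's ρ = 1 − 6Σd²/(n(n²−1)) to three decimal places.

Ranks of variable 1: 3, 1, 4, 2, 5
Ranks of variable 2: 2, 1, 4, 5, 3
d = r₁ − r₂: 1, 0, 0, -3, 2
d²: 1, 0, 0, 9, 4; Σd² = 14
ρ = 1 − 6·14/(5·24) = 1 − 84/120 = 0.300

0.300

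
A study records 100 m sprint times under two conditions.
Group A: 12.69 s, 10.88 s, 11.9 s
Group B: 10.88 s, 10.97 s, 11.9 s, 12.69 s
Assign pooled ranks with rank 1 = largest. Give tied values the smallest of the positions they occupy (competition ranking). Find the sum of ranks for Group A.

10

Sorted (descending): 12.69, 12.69, 11.9, 11.9, 10.97, 10.88, 10.88
The 2 values of 12.69 occupy positions 1–2 → each gets rank 1.
The 2 values of 11.9 occupy positions 3–4 → each gets rank 3.
The 2 values of 10.88 occupy positions 6–7 → each gets rank 6.
Group A values → pooled ranks: 12.69→1, 10.88→6, 11.9→3
Rank sum = 1 + 6 + 3 = 10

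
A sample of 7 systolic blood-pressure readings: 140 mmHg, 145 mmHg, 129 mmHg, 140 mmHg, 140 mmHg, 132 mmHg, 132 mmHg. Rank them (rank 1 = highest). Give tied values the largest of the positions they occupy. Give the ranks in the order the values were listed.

4, 1, 7, 4, 4, 6, 6

Sorted (descending): 145, 140, 140, 140, 132, 132, 129
The 3 values of 140 occupy positions 2–4 → each gets rank 4.
The 2 values of 132 occupy positions 5–6 → each gets rank 6.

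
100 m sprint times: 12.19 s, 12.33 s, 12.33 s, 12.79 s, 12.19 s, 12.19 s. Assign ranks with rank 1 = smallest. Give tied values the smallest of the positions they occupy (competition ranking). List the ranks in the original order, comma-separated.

1, 4, 4, 6, 1, 1

Sorted (ascending): 12.19, 12.19, 12.19, 12.33, 12.33, 12.79
The 3 values of 12.19 occupy positions 1–3 → each gets rank 1.
The 2 values of 12.33 occupy positions 4–5 → each gets rank 4.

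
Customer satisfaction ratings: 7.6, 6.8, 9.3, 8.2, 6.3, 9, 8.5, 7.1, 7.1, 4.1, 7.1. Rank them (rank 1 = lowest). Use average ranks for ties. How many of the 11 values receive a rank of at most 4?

Sorted (ascending): 4.1, 6.3, 6.8, 7.1, 7.1, 7.1, 7.6, 8.2, 8.5, 9, 9.3
The 3 values of 7.1 occupy positions 4–6 → average rank 5.
Ranks ≤ 4: {1, 2, 3} → 3 values.

3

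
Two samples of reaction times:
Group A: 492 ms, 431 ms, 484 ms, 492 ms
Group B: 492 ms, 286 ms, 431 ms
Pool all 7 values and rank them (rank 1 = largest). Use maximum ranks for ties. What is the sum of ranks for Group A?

Sorted (descending): 492, 492, 492, 484, 431, 431, 286
The 3 values of 492 occupy positions 1–3 → each gets rank 3.
The 2 values of 431 occupy positions 5–6 → each gets rank 6.
Group A values → pooled ranks: 492→3, 431→6, 484→4, 492→3
Rank sum = 3 + 6 + 4 + 3 = 16

16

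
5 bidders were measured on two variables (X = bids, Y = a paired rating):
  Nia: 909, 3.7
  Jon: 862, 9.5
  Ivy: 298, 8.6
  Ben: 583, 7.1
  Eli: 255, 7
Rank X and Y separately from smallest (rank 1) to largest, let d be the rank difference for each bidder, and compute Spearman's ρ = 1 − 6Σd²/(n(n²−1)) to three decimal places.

Ranks of variable 1: 5, 4, 2, 3, 1
Ranks of variable 2: 1, 5, 4, 3, 2
d = r₁ − r₂: 4, -1, -2, 0, -1
d²: 16, 1, 4, 0, 1; Σd² = 22
ρ = 1 − 6·22/(5·24) = 1 − 132/120 = -0.100

-0.100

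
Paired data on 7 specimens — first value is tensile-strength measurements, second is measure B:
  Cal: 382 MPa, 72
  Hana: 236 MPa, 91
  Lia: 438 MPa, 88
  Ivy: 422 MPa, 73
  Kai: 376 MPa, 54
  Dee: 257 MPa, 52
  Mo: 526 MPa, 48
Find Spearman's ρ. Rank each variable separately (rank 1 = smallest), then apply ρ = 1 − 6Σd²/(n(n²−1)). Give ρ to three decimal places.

Ranks of variable 1: 4, 1, 6, 5, 3, 2, 7
Ranks of variable 2: 4, 7, 6, 5, 3, 2, 1
d = r₁ − r₂: 0, -6, 0, 0, 0, 0, 6
d²: 0, 36, 0, 0, 0, 0, 36; Σd² = 72
ρ = 1 − 6·72/(7·48) = 1 − 432/336 = -0.286

-0.286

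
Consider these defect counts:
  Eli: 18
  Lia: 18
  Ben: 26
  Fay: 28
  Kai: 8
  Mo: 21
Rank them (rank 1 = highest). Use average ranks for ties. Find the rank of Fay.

Sorted (descending): 28, 26, 21, 18, 18, 8
The 2 values of 18 occupy positions 4–5 → average rank (4+5)/2 = 4.5.
Fay has value 28 → rank 1.

1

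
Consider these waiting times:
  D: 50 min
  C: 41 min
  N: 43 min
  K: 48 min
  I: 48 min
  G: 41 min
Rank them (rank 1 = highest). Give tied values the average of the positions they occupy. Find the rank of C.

Sorted (descending): 50, 48, 48, 43, 41, 41
The 2 values of 48 occupy positions 2–3 → average rank (2+3)/2 = 2.5.
The 2 values of 41 occupy positions 5–6 → average rank (5+6)/2 = 5.5.
C has value 41 min → rank 5.5.

5.5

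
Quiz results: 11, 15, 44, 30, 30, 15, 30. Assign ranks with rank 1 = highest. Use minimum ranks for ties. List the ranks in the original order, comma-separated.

7, 5, 1, 2, 2, 5, 2

Sorted (descending): 44, 30, 30, 30, 15, 15, 11
The 3 values of 30 occupy positions 2–4 → each gets rank 2.
The 2 values of 15 occupy positions 5–6 → each gets rank 5.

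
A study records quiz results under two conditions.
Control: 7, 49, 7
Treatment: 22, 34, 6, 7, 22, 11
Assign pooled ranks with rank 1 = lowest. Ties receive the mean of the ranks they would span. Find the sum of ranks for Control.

Sorted (ascending): 6, 7, 7, 7, 11, 22, 22, 34, 49
The 3 values of 7 occupy positions 2–4 → average rank 3.
The 2 values of 22 occupy positions 6–7 → average rank (6+7)/2 = 6.5.
Control values → pooled ranks: 7→3, 49→9, 7→3
Rank sum = 3 + 9 + 3 = 15

15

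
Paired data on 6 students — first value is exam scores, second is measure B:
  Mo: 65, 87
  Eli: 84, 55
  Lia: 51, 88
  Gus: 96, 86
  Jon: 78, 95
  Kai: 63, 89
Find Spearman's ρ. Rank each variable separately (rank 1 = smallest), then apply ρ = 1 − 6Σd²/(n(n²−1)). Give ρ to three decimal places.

Ranks of variable 1: 3, 5, 1, 6, 4, 2
Ranks of variable 2: 3, 1, 4, 2, 6, 5
d = r₁ − r₂: 0, 4, -3, 4, -2, -3
d²: 0, 16, 9, 16, 4, 9; Σd² = 54
ρ = 1 − 6·54/(6·35) = 1 − 324/210 = -0.543

-0.543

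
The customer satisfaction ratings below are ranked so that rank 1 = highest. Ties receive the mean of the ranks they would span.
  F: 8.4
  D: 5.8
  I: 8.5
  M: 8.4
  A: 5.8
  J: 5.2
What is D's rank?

Sorted (descending): 8.5, 8.4, 8.4, 5.8, 5.8, 5.2
The 2 values of 8.4 occupy positions 2–3 → average rank (2+3)/2 = 2.5.
The 2 values of 5.8 occupy positions 4–5 → average rank (4+5)/2 = 4.5.
D has value 5.8 → rank 4.5.

4.5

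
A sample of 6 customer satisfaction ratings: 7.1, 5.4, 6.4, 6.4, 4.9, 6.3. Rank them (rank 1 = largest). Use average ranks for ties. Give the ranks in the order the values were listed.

Sorted (descending): 7.1, 6.4, 6.4, 6.3, 5.4, 4.9
The 2 values of 6.4 occupy positions 2–3 → average rank (2+3)/2 = 2.5.

1, 5, 2.5, 2.5, 6, 4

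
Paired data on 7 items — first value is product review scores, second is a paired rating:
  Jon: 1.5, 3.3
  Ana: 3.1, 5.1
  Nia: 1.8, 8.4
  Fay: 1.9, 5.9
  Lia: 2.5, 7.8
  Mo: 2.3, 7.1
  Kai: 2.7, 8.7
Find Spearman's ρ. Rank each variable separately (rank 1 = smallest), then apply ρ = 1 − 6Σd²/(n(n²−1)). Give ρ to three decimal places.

Ranks of variable 1: 1, 7, 2, 3, 5, 4, 6
Ranks of variable 2: 1, 2, 6, 3, 5, 4, 7
d = r₁ − r₂: 0, 5, -4, 0, 0, 0, -1
d²: 0, 25, 16, 0, 0, 0, 1; Σd² = 42
ρ = 1 − 6·42/(7·48) = 1 − 252/336 = 0.250

0.250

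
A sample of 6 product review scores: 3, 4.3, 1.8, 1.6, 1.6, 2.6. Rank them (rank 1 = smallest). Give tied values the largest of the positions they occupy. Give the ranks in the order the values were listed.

5, 6, 3, 2, 2, 4

Sorted (ascending): 1.6, 1.6, 1.8, 2.6, 3, 4.3
The 2 values of 1.6 occupy positions 1–2 → each gets rank 2.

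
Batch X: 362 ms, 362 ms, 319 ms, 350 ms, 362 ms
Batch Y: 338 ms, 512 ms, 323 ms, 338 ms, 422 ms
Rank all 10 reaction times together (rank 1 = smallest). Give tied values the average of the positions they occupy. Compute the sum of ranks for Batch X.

27

Sorted (ascending): 319, 323, 338, 338, 350, 362, 362, 362, 422, 512
The 2 values of 338 occupy positions 3–4 → average rank (3+4)/2 = 3.5.
The 3 values of 362 occupy positions 6–8 → average rank 7.
Batch X values → pooled ranks: 362→7, 362→7, 319→1, 350→5, 362→7
Rank sum = 7 + 7 + 1 + 5 + 7 = 27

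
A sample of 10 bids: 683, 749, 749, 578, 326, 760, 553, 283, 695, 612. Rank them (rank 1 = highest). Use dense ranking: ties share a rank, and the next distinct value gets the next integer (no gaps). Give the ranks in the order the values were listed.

4, 2, 2, 6, 8, 1, 7, 9, 3, 5

Sorted (descending): 760, 749, 749, 695, 683, 612, 578, 553, 326, 283
The 2 values of 749 share dense rank 2.
Remaining distinct values take the next consecutive integers.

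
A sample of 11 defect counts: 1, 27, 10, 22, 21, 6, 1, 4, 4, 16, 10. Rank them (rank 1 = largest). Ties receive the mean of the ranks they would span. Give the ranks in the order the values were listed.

10.5, 1, 5.5, 2, 3, 7, 10.5, 8.5, 8.5, 4, 5.5

Sorted (descending): 27, 22, 21, 16, 10, 10, 6, 4, 4, 1, 1
The 2 values of 10 occupy positions 5–6 → average rank (5+6)/2 = 5.5.
The 2 values of 4 occupy positions 8–9 → average rank (8+9)/2 = 8.5.
The 2 values of 1 occupy positions 10–11 → average rank (10+11)/2 = 10.5.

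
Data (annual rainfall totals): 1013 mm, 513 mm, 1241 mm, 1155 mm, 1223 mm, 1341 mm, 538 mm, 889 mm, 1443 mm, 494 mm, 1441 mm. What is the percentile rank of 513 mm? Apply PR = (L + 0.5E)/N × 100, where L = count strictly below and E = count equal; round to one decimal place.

13.6

N = 11.
Strictly below 513: 1. Equal to 513: 1.
PR = (1 + 0.5·1)/11 × 100 = 13.6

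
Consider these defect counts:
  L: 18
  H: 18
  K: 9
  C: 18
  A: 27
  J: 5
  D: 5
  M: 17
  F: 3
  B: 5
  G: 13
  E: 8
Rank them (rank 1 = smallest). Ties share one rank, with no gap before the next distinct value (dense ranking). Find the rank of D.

Sorted (ascending): 3, 5, 5, 5, 8, 9, 13, 17, 18, 18, 18, 27
The 3 values of 5 share dense rank 2.
The 3 values of 18 share dense rank 7.
Remaining distinct values take the next consecutive integers.
D has value 5 → rank 2.

2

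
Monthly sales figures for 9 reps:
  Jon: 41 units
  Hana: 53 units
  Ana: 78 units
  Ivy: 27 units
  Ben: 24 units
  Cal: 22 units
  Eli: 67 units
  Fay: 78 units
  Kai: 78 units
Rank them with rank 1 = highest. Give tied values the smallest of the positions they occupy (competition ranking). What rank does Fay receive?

1

Sorted (descending): 78, 78, 78, 67, 53, 41, 27, 24, 22
The 3 values of 78 occupy positions 1–3 → each gets rank 1.
Fay has value 78 units → rank 1.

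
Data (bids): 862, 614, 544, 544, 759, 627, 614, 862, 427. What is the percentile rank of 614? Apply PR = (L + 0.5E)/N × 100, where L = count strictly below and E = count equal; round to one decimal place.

N = 9.
Strictly below 614: 3. Equal to 614: 2.
PR = (3 + 0.5·2)/9 × 100 = 44.4

44.4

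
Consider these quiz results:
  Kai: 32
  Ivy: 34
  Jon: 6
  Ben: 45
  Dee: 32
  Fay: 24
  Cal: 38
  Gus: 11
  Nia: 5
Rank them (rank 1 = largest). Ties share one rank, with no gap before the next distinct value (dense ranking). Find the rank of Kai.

Sorted (descending): 45, 38, 34, 32, 32, 24, 11, 6, 5
The 2 values of 32 share dense rank 4.
Remaining distinct values take the next consecutive integers.
Kai has value 32 → rank 4.

4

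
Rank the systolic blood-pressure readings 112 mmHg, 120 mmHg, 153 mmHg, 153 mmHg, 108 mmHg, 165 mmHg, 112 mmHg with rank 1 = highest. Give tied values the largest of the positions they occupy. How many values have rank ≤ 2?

1

Sorted (descending): 165, 153, 153, 120, 112, 112, 108
The 2 values of 153 occupy positions 2–3 → each gets rank 3.
The 2 values of 112 occupy positions 5–6 → each gets rank 6.
Ranks ≤ 2: {1} → 1 value.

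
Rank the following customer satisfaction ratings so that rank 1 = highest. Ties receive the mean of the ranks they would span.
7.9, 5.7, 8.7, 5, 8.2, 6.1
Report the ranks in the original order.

Sorted (descending): 8.7, 8.2, 7.9, 6.1, 5.7, 5
No ties — each value takes its position as its rank.

3, 5, 1, 6, 2, 4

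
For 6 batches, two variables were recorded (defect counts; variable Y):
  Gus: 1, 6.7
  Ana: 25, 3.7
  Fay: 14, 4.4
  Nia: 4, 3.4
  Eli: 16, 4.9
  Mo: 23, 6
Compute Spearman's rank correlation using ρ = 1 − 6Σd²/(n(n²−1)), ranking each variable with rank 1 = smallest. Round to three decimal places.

Ranks of variable 1: 1, 6, 3, 2, 4, 5
Ranks of variable 2: 6, 2, 3, 1, 4, 5
d = r₁ − r₂: -5, 4, 0, 1, 0, 0
d²: 25, 16, 0, 1, 0, 0; Σd² = 42
ρ = 1 − 6·42/(6·35) = 1 − 252/210 = -0.200

-0.200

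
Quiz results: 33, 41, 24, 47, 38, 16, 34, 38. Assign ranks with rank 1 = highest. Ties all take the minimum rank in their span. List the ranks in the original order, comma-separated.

Sorted (descending): 47, 41, 38, 38, 34, 33, 24, 16
The 2 values of 38 occupy positions 3–4 → each gets rank 3.

6, 2, 7, 1, 3, 8, 5, 3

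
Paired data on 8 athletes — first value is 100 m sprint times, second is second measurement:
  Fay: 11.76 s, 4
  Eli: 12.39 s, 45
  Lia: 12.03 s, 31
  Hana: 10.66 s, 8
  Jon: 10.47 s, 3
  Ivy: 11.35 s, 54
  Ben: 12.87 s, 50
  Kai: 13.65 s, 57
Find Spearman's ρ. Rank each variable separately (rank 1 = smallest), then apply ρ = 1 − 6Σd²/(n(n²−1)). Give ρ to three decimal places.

0.714

Ranks of variable 1: 4, 6, 5, 2, 1, 3, 7, 8
Ranks of variable 2: 2, 5, 4, 3, 1, 7, 6, 8
d = r₁ − r₂: 2, 1, 1, -1, 0, -4, 1, 0
d²: 4, 1, 1, 1, 0, 16, 1, 0; Σd² = 24
ρ = 1 − 6·24/(8·63) = 1 − 144/504 = 0.714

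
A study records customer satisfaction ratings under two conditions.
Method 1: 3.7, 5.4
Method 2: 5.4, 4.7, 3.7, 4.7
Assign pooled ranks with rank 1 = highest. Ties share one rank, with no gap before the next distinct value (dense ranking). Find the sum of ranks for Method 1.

Sorted (descending): 5.4, 5.4, 4.7, 4.7, 3.7, 3.7
The 2 values of 5.4 share dense rank 1.
The 2 values of 4.7 share dense rank 2.
The 2 values of 3.7 share dense rank 3.
Method 1 values → pooled ranks: 3.7→3, 5.4→1
Rank sum = 3 + 1 = 4

4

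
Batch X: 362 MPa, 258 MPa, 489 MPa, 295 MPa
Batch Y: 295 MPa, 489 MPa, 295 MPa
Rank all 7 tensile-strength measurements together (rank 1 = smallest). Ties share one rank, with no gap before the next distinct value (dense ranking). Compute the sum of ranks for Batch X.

Sorted (ascending): 258, 295, 295, 295, 362, 489, 489
The 3 values of 295 share dense rank 2.
The 2 values of 489 share dense rank 4.
Remaining distinct values take the next consecutive integers.
Batch X values → pooled ranks: 362→3, 258→1, 489→4, 295→2
Rank sum = 3 + 1 + 4 + 2 = 10

10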